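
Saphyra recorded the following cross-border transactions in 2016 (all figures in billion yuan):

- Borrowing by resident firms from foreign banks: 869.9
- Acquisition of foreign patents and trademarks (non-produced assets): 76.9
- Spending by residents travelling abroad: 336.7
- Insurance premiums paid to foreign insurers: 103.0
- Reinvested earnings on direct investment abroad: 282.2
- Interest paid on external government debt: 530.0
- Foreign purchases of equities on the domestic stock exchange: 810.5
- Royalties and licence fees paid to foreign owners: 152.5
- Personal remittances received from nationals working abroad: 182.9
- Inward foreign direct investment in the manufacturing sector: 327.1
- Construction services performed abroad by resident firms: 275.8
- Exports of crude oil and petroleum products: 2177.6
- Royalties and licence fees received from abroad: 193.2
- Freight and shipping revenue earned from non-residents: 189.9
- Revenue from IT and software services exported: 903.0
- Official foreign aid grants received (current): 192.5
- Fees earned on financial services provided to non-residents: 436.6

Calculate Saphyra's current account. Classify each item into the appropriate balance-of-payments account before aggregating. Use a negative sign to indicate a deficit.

Goods: 2177.6
Services: 275.8 - 336.7 - 152.5 + 189.9 - 103.0 + 436.6 + 903.0 + 193.2 = 1406.3
Primary income: -530.0 + 282.2 = -247.8
Secondary income: 182.9 + 192.5 = 375.4
Current account = 2177.6 + 1406.3 + (-247.8) + 375.4 = 3711.5
(Excluded from the current account — financial account: borrowing by resident firms from foreign banks 869.9, foreign purchases of equities on the domestic stock exchange 810.5, inward foreign direct investment in the manufacturing sector 327.1; capital account: acquisition of foreign patents and trademarks (non-produced assets) 76.9.)

3711.5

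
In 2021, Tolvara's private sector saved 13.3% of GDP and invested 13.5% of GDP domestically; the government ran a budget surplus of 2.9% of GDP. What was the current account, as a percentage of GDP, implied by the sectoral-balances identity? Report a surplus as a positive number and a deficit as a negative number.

By the sectoral-balances identity, CA = (S_private - I) + (T - G).
Private balance = 13.3 - 13.5 = -0.2
Government balance (T - G) = 2.9
CA = -0.2 + 2.9 = 2.7

2.7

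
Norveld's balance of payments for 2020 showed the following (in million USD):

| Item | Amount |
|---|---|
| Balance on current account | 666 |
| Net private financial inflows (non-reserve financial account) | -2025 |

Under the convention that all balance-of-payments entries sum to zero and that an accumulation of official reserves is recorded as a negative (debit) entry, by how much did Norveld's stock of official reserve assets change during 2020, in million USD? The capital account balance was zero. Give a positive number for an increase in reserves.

-1359

Official reserve transactions balance = -(666 + (-2025)) = 1359
An accumulation of reserves is recorded as a debit (negative entry), so the change in the stock of reserves is the negative of that balance.
Change in official reserves = -(1359) = -1359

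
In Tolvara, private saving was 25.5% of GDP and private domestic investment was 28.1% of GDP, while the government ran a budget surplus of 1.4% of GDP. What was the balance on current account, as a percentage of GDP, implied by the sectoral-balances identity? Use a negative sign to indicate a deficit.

By the sectoral-balances identity, CA = (S_private - I) + (T - G).
Private balance = 25.5 - 28.1 = -2.6
Government balance (T - G) = 1.4
CA = -2.6 + 1.4 = -1.2

-1.2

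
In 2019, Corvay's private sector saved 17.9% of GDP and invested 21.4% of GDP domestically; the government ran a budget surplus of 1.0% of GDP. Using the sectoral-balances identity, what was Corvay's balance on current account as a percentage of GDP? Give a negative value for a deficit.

By the sectoral-balances identity, CA = (S_private - I) + (T - G).
Private balance = 17.9 - 21.4 = -3.5
Government balance (T - G) = 1.0
CA = -3.5 + 1.0 = -2.5

-2.5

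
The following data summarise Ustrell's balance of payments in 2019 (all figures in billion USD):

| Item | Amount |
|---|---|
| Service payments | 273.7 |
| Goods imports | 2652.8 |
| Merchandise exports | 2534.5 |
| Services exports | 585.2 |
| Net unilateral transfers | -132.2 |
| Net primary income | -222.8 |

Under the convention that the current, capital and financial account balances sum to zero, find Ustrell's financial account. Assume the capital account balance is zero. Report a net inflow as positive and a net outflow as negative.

Goods balance = 2534.5 - 2652.8 = -118.3
Services balance = 585.2 - 273.7 = 311.5
Trade balance (goods + services) = -118.3 + 311.5 = 193.2
Net primary income = -222.8
Net secondary income = -132.2
Current account = 193.2 + (-222.8) + (-132.2) = -161.8
Financial account = -(-161.8) = 161.8

161.8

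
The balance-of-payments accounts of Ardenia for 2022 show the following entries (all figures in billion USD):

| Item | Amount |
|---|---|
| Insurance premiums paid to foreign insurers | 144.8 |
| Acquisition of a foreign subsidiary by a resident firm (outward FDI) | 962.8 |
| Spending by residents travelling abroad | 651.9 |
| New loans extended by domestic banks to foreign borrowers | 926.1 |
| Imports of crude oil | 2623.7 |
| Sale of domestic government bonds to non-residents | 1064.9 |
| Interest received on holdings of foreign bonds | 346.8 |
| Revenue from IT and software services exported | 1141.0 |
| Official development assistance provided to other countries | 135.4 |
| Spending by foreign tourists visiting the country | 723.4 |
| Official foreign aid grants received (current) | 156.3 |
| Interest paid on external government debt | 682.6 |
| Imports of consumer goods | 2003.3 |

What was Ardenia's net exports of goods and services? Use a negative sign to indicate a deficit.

Goods: -2003.3 - 2623.7 = -4627.0
Services: 723.4 + 1141.0 - 651.9 - 144.8 = 1067.7
Trade balance = -4627.0 + 1067.7 = -3559.3
(Excluded from the trade balance — financial account: acquisition of a foreign subsidiary by a resident firm (outward FDI) 962.8, new loans extended by domestic banks to foreign borrowers 926.1, sale of domestic government bonds to non-residents 1064.9; primary income: interest received on holdings of foreign bonds 346.8, interest paid on external government debt 682.6; secondary income: official development assistance provided to other countries 135.4, official foreign aid grants received (current) 156.3.)

-3559.3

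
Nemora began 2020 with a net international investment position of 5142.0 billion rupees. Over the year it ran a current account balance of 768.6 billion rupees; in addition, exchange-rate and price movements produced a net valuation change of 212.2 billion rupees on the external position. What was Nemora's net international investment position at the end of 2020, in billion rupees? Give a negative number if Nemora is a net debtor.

Change in NIIP = current account + net valuation change = 768.6 + 212.2 = 980.8
End-of-year NIIP = 5142.0 + 980.8 = 6122.8

6122.8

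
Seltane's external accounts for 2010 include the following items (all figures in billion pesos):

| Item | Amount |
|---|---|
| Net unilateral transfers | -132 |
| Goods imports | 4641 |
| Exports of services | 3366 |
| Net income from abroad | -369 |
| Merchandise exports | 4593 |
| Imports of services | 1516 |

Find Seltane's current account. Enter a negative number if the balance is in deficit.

1301

Goods balance = 4593 - 4641 = -48
Services balance = 3366 - 1516 = 1850
Trade balance (goods + services) = -48 + 1850 = 1802
Net primary income = -369
Net secondary income = -132
Current account = 1802 + (-369) + (-132) = 1301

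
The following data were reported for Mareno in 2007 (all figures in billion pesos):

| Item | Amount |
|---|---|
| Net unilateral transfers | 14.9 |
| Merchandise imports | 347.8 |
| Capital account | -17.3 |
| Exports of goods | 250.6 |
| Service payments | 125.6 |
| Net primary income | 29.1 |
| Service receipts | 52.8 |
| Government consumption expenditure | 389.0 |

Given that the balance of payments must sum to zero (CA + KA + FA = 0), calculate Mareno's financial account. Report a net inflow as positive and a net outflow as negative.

Goods balance = 250.6 - 347.8 = -97.2
Services balance = 52.8 - 125.6 = -72.8
Trade balance (goods + services) = -97.2 + (-72.8) = -170.0
Net primary income = 29.1
Net secondary income = 14.9
Current account = -170.0 + 29.1 + 14.9 = -126.0
Financial account = -(-126.0 + (-17.3)) = 143.3

143.3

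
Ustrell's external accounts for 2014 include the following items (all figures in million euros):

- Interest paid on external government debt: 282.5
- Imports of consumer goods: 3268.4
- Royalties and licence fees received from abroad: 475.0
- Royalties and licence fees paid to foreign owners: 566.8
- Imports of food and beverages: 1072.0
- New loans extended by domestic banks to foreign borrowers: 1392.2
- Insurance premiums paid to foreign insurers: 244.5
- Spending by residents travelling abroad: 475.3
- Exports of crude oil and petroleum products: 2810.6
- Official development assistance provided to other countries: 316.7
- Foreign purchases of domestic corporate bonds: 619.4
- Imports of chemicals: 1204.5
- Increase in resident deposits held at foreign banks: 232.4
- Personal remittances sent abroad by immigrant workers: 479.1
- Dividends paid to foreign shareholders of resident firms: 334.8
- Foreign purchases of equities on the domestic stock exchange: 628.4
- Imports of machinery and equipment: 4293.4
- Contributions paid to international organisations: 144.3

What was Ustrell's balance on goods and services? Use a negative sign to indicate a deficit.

-7839.3

Goods: 2810.6 - 1204.5 - 1072.0 - 3268.4 - 4293.4 = -7027.7
Services: -244.5 - 475.3 - 566.8 + 475.0 = -811.6
Trade balance = -7027.7 + (-811.6) = -7839.3
(Excluded from the trade balance — primary income: interest paid on external government debt 282.5, dividends paid to foreign shareholders of resident firms 334.8; financial account: new loans extended by domestic banks to foreign borrowers 1392.2, foreign purchases of domestic corporate bonds 619.4, increase in resident deposits held at foreign banks 232.4, foreign purchases of equities on the domestic stock exchange 628.4; secondary income: official development assistance provided to other countries 316.7, personal remittances sent abroad by immigrant workers 479.1, contributions paid to international organisations 144.3.)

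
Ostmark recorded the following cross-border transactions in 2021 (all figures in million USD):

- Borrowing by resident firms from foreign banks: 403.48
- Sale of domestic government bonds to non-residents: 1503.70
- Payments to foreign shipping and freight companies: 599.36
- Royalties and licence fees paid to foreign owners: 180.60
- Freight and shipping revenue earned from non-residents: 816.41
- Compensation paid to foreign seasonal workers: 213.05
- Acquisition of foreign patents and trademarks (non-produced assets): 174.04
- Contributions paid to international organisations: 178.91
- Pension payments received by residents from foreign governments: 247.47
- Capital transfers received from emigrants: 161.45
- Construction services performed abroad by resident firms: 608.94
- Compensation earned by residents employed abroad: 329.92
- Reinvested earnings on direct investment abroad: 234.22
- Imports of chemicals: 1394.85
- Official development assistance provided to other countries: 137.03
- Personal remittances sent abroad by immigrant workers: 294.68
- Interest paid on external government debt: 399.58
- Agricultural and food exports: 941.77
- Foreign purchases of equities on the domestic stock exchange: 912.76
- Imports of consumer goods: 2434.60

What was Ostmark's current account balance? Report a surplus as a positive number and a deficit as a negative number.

-2653.93

Goods: 941.77 - 1394.85 - 2434.60 = -2887.68
Services: 816.41 - 180.60 - 599.36 + 608.94 = 645.39
Primary income: 234.22 - 399.58 + 329.92 - 213.05 = -48.49
Secondary income: 247.47 - 294.68 - 137.03 - 178.91 = -363.15
Current account = (-2887.68) + 645.39 + (-48.49) + (-363.15) = -2653.93
(Excluded from the current account — financial account: borrowing by resident firms from foreign banks 403.48, sale of domestic government bonds to non-residents 1503.70, foreign purchases of equities on the domestic stock exchange 912.76; capital account: acquisition of foreign patents and trademarks (non-produced assets) 174.04, capital transfers received from emigrants 161.45.)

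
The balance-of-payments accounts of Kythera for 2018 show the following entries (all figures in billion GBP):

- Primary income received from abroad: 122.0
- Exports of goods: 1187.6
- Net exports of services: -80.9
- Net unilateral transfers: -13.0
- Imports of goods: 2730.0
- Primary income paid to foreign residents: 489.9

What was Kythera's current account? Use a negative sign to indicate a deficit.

-2004.2

Goods balance = 1187.6 - 2730.0 = -1542.4
Services balance = -80.9
Trade balance (goods + services) = -1542.4 + (-80.9) = -1623.3
Net primary income = 122.0 - 489.9 = -367.9
Net secondary income = -13.0
Current account = -1623.3 + (-367.9) + (-13.0) = -2004.2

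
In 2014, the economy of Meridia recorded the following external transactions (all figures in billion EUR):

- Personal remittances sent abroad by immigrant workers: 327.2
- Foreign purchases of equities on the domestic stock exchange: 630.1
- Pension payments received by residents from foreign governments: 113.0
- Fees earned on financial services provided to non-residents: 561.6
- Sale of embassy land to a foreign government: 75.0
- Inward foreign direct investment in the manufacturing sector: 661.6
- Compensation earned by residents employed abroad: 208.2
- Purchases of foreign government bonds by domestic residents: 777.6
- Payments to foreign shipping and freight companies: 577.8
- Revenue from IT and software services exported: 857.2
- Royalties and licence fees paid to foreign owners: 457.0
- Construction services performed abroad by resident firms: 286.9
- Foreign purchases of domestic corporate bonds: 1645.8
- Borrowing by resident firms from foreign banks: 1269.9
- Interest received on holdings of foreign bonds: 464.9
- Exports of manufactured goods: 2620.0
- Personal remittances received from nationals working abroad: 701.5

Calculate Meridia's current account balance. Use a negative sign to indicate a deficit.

4451.3

Goods: 2620.0
Services: -457.0 - 577.8 + 857.2 + 286.9 + 561.6 = 670.9
Primary income: 208.2 + 464.9 = 673.1
Secondary income: 701.5 - 327.2 + 113.0 = 487.3
Current account = 2620.0 + 670.9 + 673.1 + 487.3 = 4451.3
(Excluded from the current account — financial account: foreign purchases of equities on the domestic stock exchange 630.1, inward foreign direct investment in the manufacturing sector 661.6, purchases of foreign government bonds by domestic residents 777.6, foreign purchases of domestic corporate bonds 1645.8, borrowing by resident firms from foreign banks 1269.9; capital account: sale of embassy land to a foreign government 75.0.)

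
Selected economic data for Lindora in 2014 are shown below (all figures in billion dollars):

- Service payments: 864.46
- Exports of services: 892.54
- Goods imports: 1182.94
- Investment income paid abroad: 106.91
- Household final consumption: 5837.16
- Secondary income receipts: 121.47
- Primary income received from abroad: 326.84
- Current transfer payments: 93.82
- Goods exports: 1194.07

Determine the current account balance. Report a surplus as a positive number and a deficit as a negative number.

286.79

Goods balance = 1194.07 - 1182.94 = 11.13
Services balance = 892.54 - 864.46 = 28.08
Trade balance (goods + services) = 11.13 + 28.08 = 39.21
Net primary income = 326.84 - 106.91 = 219.93
Net secondary income = 121.47 - 93.82 = 27.65
Current account = 39.21 + 219.93 + 27.65 = 286.79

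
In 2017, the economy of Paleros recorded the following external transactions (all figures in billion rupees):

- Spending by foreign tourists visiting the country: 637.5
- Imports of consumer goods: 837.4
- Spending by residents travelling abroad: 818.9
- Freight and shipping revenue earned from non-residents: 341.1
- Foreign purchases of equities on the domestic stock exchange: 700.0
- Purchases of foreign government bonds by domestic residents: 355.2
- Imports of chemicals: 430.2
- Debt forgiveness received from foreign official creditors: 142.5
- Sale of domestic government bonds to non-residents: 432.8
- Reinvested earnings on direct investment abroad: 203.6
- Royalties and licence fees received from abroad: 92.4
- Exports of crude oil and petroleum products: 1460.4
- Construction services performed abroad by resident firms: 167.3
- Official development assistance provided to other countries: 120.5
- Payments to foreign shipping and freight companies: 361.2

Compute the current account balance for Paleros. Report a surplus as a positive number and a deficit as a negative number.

Goods: 1460.4 - 430.2 - 837.4 = 192.8
Services: 167.3 - 361.2 - 818.9 + 341.1 + 92.4 + 637.5 = 58.2
Primary income: 203.6
Secondary income: -120.5
Current account = 192.8 + 58.2 + 203.6 + (-120.5) = 334.1
(Excluded from the current account — financial account: foreign purchases of equities on the domestic stock exchange 700.0, purchases of foreign government bonds by domestic residents 355.2, sale of domestic government bonds to non-residents 432.8; capital account: debt forgiveness received from foreign official creditors 142.5.)

334.1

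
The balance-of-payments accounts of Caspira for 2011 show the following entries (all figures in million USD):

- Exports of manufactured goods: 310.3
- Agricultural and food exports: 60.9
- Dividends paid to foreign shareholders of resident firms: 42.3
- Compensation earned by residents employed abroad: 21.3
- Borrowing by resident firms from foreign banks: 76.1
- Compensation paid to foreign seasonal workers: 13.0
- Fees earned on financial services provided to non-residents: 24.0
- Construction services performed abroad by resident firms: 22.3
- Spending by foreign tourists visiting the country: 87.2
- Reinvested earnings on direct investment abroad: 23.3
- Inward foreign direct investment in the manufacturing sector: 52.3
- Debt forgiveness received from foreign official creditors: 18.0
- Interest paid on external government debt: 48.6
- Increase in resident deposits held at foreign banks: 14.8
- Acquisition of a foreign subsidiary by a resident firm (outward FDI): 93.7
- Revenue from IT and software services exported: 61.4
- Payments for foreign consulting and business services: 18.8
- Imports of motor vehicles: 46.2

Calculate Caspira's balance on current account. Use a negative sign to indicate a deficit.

Goods: 310.3 - 46.2 + 60.9 = 325.0
Services: -18.8 + 61.4 + 87.2 + 24.0 + 22.3 = 176.1
Primary income: -13.0 + 23.3 - 48.6 - 42.3 + 21.3 = -59.3
Current account = 325.0 + 176.1 + (-59.3) = 441.8
(Excluded from the current account — financial account: borrowing by resident firms from foreign banks 76.1, inward foreign direct investment in the manufacturing sector 52.3, increase in resident deposits held at foreign banks 14.8, acquisition of a foreign subsidiary by a resident firm (outward FDI) 93.7; capital account: debt forgiveness received from foreign official creditors 18.0.)

441.8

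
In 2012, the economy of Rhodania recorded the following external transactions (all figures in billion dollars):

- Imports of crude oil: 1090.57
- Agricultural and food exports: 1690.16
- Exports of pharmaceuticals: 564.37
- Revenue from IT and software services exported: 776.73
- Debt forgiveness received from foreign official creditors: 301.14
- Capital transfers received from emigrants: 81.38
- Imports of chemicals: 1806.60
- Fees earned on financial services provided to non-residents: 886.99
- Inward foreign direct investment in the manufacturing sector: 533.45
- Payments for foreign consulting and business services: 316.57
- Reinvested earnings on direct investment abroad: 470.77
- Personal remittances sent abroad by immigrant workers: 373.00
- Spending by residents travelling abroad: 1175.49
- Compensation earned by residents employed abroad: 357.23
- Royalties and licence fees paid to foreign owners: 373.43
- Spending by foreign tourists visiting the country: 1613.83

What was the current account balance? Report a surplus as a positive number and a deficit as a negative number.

1224.42

Goods: -1806.60 + 564.37 - 1090.57 + 1690.16 = -642.64
Services: -373.43 + 776.73 + 886.99 - 1175.49 - 316.57 + 1613.83 = 1412.06
Primary income: 357.23 + 470.77 = 828.00
Secondary income: -373.00
Current account = (-642.64) + 1412.06 + 828.00 + (-373.00) = 1224.42
(Excluded from the current account — capital account: debt forgiveness received from foreign official creditors 301.14, capital transfers received from emigrants 81.38; financial account: inward foreign direct investment in the manufacturing sector 533.45.)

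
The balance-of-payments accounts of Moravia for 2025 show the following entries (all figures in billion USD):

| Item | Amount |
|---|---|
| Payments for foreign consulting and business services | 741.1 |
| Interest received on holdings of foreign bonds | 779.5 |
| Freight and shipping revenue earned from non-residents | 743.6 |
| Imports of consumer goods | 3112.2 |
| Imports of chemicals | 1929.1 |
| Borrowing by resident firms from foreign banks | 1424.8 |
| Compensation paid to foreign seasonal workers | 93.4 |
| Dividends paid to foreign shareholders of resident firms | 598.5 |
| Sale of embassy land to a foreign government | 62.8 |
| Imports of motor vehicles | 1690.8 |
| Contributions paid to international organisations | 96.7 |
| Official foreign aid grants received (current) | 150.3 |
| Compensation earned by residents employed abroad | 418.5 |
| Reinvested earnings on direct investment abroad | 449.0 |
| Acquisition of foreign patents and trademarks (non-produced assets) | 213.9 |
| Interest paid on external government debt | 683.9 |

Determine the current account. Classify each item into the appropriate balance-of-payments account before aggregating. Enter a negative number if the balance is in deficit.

Goods: -1929.1 - 1690.8 - 3112.2 = -6732.1
Services: -741.1 + 743.6 = 2.5
Primary income: 418.5 + 779.5 + 449.0 - 93.4 - 598.5 - 683.9 = 271.2
Secondary income: 150.3 - 96.7 = 53.6
Current account = (-6732.1) + 2.5 + 271.2 + 53.6 = -6404.8
(Excluded from the current account — financial account: borrowing by resident firms from foreign banks 1424.8; capital account: sale of embassy land to a foreign government 62.8, acquisition of foreign patents and trademarks (non-produced assets) 213.9.)

-6404.8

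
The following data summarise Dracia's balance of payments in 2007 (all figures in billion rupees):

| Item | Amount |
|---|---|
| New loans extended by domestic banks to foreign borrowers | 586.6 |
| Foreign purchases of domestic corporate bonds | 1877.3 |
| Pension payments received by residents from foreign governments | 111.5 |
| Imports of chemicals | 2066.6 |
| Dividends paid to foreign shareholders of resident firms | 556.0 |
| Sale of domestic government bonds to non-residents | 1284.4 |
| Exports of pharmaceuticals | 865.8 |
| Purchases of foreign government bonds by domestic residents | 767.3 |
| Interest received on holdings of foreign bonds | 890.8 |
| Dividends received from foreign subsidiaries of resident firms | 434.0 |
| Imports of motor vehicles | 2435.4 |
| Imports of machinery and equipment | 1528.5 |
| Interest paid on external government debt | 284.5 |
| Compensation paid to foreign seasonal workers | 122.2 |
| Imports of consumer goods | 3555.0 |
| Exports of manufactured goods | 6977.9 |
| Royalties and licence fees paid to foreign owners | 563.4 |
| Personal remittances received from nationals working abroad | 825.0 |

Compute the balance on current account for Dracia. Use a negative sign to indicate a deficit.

Goods: 865.8 - 2066.6 - 1528.5 - 2435.4 + 6977.9 - 3555.0 = -1741.8
Services: -563.4
Primary income: -556.0 + 434.0 - 284.5 - 122.2 + 890.8 = 362.1
Secondary income: 111.5 + 825.0 = 936.5
Current account = (-1741.8) + (-563.4) + 362.1 + 936.5 = -1006.6
(Excluded from the current account — financial account: new loans extended by domestic banks to foreign borrowers 586.6, foreign purchases of domestic corporate bonds 1877.3, sale of domestic government bonds to non-residents 1284.4, purchases of foreign government bonds by domestic residents 767.3.)

-1006.6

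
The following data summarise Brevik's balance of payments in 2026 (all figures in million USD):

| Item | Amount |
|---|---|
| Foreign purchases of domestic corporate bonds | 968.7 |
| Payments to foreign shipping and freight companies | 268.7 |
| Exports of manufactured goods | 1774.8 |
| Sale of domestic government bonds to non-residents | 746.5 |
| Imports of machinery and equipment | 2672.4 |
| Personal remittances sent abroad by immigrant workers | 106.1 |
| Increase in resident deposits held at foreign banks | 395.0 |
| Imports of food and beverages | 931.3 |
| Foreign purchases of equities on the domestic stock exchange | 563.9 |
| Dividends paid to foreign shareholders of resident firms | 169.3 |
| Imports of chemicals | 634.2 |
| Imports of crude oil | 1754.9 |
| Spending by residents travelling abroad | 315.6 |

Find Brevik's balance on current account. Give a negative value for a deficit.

-5077.7

Goods: -2672.4 - 931.3 + 1774.8 - 1754.9 - 634.2 = -4218.0
Services: -315.6 - 268.7 = -584.3
Primary income: -169.3
Secondary income: -106.1
Current account = (-4218.0) + (-584.3) + (-169.3) + (-106.1) = -5077.7
(Excluded from the current account — financial account: foreign purchases of domestic corporate bonds 968.7, sale of domestic government bonds to non-residents 746.5, increase in resident deposits held at foreign banks 395.0, foreign purchases of equities on the domestic stock exchange 563.9.)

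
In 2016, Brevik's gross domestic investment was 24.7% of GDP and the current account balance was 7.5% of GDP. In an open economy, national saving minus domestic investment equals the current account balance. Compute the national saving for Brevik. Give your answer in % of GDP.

S = I + CA = 24.7 + 7.5 = 32.2

32.2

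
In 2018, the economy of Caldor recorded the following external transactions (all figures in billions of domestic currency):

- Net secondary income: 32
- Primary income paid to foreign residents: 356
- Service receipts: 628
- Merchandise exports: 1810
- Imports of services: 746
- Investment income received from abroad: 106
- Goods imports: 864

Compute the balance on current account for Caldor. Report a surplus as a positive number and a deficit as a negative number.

Goods balance = 1810 - 864 = 946
Services balance = 628 - 746 = -118
Trade balance (goods + services) = 946 + (-118) = 828
Net primary income = 106 - 356 = -250
Net secondary income = 32
Current account = 828 + (-250) + 32 = 610

610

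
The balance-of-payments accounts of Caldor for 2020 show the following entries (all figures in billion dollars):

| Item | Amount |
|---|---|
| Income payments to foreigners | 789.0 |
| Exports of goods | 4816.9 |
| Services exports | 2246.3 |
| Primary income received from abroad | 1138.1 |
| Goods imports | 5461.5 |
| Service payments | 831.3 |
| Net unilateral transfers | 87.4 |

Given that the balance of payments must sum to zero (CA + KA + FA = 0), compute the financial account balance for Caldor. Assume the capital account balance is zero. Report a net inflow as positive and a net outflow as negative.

-1206.9

Goods balance = 4816.9 - 5461.5 = -644.6
Services balance = 2246.3 - 831.3 = 1415.0
Trade balance (goods + services) = -644.6 + 1415.0 = 770.4
Net primary income = 1138.1 - 789.0 = 349.1
Net secondary income = 87.4
Current account = 770.4 + 349.1 + 87.4 = 1206.9
Financial account = -(1206.9) = -1206.9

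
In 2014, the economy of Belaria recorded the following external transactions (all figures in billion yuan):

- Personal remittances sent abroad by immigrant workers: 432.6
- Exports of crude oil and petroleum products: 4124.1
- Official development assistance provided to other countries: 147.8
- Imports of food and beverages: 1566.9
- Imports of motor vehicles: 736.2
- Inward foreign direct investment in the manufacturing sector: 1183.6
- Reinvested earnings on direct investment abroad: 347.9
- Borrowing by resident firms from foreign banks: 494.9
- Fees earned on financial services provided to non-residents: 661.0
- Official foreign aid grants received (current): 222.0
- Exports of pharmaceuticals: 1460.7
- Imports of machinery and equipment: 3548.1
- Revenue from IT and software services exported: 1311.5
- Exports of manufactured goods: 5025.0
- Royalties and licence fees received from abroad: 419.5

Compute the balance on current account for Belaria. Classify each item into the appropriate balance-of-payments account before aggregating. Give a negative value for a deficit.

7140.1

Goods: -736.2 - 1566.9 - 3548.1 + 5025.0 + 4124.1 + 1460.7 = 4758.6
Services: 419.5 + 1311.5 + 661.0 = 2392.0
Primary income: 347.9
Secondary income: 222.0 - 432.6 - 147.8 = -358.4
Current account = 4758.6 + 2392.0 + 347.9 + (-358.4) = 7140.1
(Excluded from the current account — financial account: inward foreign direct investment in the manufacturing sector 1183.6, borrowing by resident firms from foreign banks 494.9.)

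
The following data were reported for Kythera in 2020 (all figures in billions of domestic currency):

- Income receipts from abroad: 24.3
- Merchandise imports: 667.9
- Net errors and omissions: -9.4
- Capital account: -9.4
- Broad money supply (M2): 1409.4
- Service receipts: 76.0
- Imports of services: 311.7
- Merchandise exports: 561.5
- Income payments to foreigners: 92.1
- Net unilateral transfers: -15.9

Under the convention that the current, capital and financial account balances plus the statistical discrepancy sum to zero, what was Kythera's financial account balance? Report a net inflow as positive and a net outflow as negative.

444.6

Goods balance = 561.5 - 667.9 = -106.4
Services balance = 76.0 - 311.7 = -235.7
Trade balance (goods + services) = -106.4 + (-235.7) = -342.1
Net primary income = 24.3 - 92.1 = -67.8
Net secondary income = -15.9
Current account = -342.1 + (-67.8) + (-15.9) = -425.8
Financial account = -(-425.8 + (-9.4) + (-9.4)) = 444.6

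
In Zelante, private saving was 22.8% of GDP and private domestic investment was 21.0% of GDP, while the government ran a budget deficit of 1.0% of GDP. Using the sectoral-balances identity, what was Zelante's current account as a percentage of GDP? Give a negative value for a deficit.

By the sectoral-balances identity, CA = (S_private - I) + (T - G).
Private balance = 22.8 - 21.0 = 1.8
Government balance (T - G) = -1.0
CA = 1.8 + (-1.0) = 0.8

0.8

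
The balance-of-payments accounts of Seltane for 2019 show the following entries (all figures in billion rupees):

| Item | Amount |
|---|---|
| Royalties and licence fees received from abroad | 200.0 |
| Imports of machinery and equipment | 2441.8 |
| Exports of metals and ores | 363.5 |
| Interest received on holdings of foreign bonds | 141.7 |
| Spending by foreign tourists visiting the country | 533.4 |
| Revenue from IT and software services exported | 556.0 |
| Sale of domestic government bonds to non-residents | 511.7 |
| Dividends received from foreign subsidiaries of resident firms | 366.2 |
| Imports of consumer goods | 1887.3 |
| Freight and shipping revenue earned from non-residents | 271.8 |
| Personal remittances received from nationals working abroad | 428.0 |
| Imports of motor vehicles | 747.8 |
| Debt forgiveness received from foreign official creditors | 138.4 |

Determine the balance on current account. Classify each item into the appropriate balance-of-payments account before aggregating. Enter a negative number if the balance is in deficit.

-2216.3

Goods: -747.8 - 2441.8 + 363.5 - 1887.3 = -4713.4
Services: 533.4 + 556.0 + 200.0 + 271.8 = 1561.2
Primary income: 141.7 + 366.2 = 507.9
Secondary income: 428.0
Current account = (-4713.4) + 1561.2 + 507.9 + 428.0 = -2216.3
(Excluded from the current account — financial account: sale of domestic government bonds to non-residents 511.7; capital account: debt forgiveness received from foreign official creditors 138.4.)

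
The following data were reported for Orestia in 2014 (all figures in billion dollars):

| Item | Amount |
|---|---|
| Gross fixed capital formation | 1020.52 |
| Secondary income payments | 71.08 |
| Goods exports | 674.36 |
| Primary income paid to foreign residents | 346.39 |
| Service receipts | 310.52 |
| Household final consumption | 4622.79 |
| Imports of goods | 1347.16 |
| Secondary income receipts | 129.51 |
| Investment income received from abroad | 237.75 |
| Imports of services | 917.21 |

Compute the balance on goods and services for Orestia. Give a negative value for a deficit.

Goods balance = 674.36 - 1347.16 = -672.80
Services balance = 310.52 - 917.21 = -606.69
Trade balance (goods + services) = -672.80 + (-606.69) = -1279.49

-1279.49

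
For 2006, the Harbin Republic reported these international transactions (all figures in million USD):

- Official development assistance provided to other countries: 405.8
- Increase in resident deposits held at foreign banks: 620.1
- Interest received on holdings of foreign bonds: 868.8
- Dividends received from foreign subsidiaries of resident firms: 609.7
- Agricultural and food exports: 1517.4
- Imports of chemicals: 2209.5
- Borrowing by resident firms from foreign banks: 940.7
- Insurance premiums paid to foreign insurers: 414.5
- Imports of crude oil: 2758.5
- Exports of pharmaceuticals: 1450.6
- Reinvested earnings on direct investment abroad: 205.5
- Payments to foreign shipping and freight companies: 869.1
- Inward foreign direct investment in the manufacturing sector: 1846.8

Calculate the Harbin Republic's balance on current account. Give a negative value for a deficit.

-2005.4

Goods: 1517.4 + 1450.6 - 2209.5 - 2758.5 = -2000.0
Services: -414.5 - 869.1 = -1283.6
Primary income: 609.7 + 868.8 + 205.5 = 1684.0
Secondary income: -405.8
Current account = (-2000.0) + (-1283.6) + 1684.0 + (-405.8) = -2005.4
(Excluded from the current account — financial account: increase in resident deposits held at foreign banks 620.1, borrowing by resident firms from foreign banks 940.7, inward foreign direct investment in the manufacturing sector 1846.8.)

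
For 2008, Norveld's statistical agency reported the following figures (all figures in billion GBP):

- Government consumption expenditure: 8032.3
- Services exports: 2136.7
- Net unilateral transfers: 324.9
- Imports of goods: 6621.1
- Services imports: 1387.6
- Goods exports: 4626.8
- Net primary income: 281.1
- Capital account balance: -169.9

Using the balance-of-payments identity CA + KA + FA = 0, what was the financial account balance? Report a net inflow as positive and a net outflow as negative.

809.1

Goods balance = 4626.8 - 6621.1 = -1994.3
Services balance = 2136.7 - 1387.6 = 749.1
Trade balance (goods + services) = -1994.3 + 749.1 = -1245.2
Net primary income = 281.1
Net secondary income = 324.9
Current account = -1245.2 + 281.1 + 324.9 = -639.2
Financial account = -(-639.2 + (-169.9)) = 809.1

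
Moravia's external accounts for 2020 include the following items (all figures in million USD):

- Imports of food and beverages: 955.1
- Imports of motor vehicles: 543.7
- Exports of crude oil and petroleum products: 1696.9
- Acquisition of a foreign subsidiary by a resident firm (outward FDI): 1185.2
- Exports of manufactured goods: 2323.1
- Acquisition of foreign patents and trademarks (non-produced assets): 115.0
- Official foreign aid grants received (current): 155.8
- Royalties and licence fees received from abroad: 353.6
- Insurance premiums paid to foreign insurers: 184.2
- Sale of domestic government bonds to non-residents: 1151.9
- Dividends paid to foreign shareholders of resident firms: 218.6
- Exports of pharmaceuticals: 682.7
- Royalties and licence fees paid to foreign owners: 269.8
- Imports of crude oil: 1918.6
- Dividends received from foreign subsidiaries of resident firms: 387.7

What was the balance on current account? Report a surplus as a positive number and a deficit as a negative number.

Goods: -543.7 - 955.1 + 1696.9 + 682.7 + 2323.1 - 1918.6 = 1285.3
Services: -184.2 - 269.8 + 353.6 = -100.4
Primary income: -218.6 + 387.7 = 169.1
Secondary income: 155.8
Current account = 1285.3 + (-100.4) + 169.1 + 155.8 = 1509.8
(Excluded from the current account — financial account: acquisition of a foreign subsidiary by a resident firm (outward FDI) 1185.2, sale of domestic government bonds to non-residents 1151.9; capital account: acquisition of foreign patents and trademarks (non-produced assets) 115.0.)

1509.8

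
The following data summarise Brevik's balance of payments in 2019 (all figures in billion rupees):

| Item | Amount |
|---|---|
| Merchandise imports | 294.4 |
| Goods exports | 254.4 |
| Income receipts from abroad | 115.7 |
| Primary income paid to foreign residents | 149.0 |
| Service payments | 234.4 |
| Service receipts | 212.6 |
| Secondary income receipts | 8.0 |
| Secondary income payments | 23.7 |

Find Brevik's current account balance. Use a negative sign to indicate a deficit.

-110.8

Goods balance = 254.4 - 294.4 = -40.0
Services balance = 212.6 - 234.4 = -21.8
Trade balance (goods + services) = -40.0 + (-21.8) = -61.8
Net primary income = 115.7 - 149.0 = -33.3
Net secondary income = 8.0 - 23.7 = -15.7
Current account = -61.8 + (-33.3) + (-15.7) = -110.8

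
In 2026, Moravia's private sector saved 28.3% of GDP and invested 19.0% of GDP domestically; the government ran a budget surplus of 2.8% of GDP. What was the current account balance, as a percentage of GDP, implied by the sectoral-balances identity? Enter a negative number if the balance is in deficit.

By the sectoral-balances identity, CA = (S_private - I) + (T - G).
Private balance = 28.3 - 19.0 = 9.3
Government balance (T - G) = 2.8
CA = 9.3 + 2.8 = 12.1

12.1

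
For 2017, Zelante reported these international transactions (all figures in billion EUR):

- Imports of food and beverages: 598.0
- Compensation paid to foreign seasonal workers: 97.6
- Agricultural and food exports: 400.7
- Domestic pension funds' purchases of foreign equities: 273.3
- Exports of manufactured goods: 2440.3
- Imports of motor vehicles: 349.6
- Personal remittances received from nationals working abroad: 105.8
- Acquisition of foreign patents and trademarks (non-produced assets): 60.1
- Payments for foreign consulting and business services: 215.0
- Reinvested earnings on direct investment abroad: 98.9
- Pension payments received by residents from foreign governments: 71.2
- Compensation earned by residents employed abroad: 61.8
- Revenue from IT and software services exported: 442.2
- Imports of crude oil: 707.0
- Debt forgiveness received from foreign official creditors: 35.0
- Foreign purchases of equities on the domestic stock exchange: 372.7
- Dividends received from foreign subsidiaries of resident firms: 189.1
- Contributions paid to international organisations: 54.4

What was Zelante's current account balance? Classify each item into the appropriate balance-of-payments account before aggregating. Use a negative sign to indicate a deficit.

1788.4

Goods: -349.6 + 400.7 - 707.0 - 598.0 + 2440.3 = 1186.4
Services: 442.2 - 215.0 = 227.2
Primary income: -97.6 + 98.9 + 61.8 + 189.1 = 252.2
Secondary income: -54.4 + 105.8 + 71.2 = 122.6
Current account = 1186.4 + 227.2 + 252.2 + 122.6 = 1788.4
(Excluded from the current account — financial account: domestic pension funds' purchases of foreign equities 273.3, foreign purchases of equities on the domestic stock exchange 372.7; capital account: acquisition of foreign patents and trademarks (non-produced assets) 60.1, debt forgiveness received from foreign official creditors 35.0.)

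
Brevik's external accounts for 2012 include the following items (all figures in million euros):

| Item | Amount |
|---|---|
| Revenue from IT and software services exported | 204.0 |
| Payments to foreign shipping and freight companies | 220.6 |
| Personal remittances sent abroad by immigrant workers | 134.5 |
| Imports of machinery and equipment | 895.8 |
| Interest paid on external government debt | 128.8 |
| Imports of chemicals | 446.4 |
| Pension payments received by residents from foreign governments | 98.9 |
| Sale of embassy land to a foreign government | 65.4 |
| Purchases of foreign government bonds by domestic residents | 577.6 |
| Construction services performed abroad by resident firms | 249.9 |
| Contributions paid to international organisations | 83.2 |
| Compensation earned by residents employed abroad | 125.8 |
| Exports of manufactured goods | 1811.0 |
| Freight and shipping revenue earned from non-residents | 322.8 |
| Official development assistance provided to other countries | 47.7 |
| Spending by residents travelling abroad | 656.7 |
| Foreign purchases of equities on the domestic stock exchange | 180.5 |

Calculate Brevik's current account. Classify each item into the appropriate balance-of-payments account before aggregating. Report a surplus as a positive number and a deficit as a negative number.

Goods: 1811.0 - 895.8 - 446.4 = 468.8
Services: -220.6 + 322.8 + 204.0 + 249.9 - 656.7 = -100.6
Primary income: -128.8 + 125.8 = -3.0
Secondary income: -134.5 - 47.7 - 83.2 + 98.9 = -166.5
Current account = 468.8 + (-100.6) + (-3.0) + (-166.5) = 198.7
(Excluded from the current account — capital account: sale of embassy land to a foreign government 65.4; financial account: purchases of foreign government bonds by domestic residents 577.6, foreign purchases of equities on the domestic stock exchange 180.5.)

198.7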